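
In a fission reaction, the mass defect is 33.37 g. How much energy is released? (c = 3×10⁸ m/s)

Convert mass defect: Δm = 33.37 g = 0.03337 kg
E = Δm·c² = 0.03337 × (3×10⁸)²
= 0.03337 × 9×10¹⁶ = 3.003×10¹⁵ J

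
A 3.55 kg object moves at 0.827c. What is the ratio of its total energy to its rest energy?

E = γmc², E₀ = mc²
E/E₀ = γ = 1/√(1 - 0.827²) = 1.779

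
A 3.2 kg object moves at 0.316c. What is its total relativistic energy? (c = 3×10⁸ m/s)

γ = 1/√(1 - 0.316²) = 1.054
mc² = 3.2 × (3×10⁸)² = 2.880×10¹⁷ J
E = γmc² = 1.054 × 2.880×10¹⁷ = 3.036×10¹⁷ J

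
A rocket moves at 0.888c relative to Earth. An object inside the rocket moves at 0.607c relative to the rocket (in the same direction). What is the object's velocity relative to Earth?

u = (u' + v)/(1 + u'v/c²)
Numerator: 0.607 + 0.888 = 1.495
Denominator: 1 + 0.539016 = 1.539016
u = 1.495/1.539016 = 0.9714c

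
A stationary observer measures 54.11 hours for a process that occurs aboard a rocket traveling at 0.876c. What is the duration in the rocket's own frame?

Dilated time Δt = 54.11 hours
γ = 1/√(1 - 0.876²) = 2.073
Δt₀ = Δt/γ = 54.11/2.073 = 26.10 hours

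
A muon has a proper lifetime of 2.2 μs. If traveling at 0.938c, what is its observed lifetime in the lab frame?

Proper lifetime τ₀ = 2.2 μs
γ = 1/√(1 - 0.938²) = 2.885
τ = γτ₀ = 2.885 × 2.2 μs = 6.347 μs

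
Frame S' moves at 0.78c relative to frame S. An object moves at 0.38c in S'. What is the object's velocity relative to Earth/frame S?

u = (u' + v)/(1 + u'v/c²)
Numerator: 0.38 + 0.78 = 1.16
Denominator: 1 + 0.2964 = 1.2964
u = 1.16/1.2964 = 0.8948c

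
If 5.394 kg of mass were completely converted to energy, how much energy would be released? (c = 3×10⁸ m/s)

Using E = mc²:
c² = (3×10⁸)² = 9×10¹⁶ m²/s²
E = 5.394 × 9×10¹⁶ = 4.855×10¹⁷ J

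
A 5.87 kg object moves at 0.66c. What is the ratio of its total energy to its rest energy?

E = γmc², E₀ = mc²
E/E₀ = γ = 1/√(1 - 0.66²) = 1.331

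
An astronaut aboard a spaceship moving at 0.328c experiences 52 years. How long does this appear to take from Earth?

Proper time Δt₀ = 52 years
γ = 1/√(1 - 0.328²) = 1.0586
Δt = γΔt₀ = 1.0586 × 52 = 55.05 years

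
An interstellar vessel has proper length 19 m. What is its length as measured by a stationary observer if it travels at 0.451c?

Proper length L₀ = 19 m
γ = 1/√(1 - 0.451²) = 1.120
L = L₀/γ = 19/1.120 = 16.96 m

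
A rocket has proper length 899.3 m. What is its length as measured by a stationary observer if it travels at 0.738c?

Proper length L₀ = 899.3 m
γ = 1/√(1 - 0.738²) = 1.482
L = L₀/γ = 899.3/1.482 = 606.8 m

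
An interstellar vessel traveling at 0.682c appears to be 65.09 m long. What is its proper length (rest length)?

Contracted length L = 65.09 m
γ = 1/√(1 - 0.682²) = 1.3673
L₀ = γL = 1.3673 × 65.09 = 89.00 m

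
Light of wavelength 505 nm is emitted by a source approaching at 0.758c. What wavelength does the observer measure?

β = 0.758
Wavelength Doppler factor = √(0.242/1.758) = √(0.13766) = 0.3710
λ_obs = 505 × 0.3710 = 187.4 nm (blueshift)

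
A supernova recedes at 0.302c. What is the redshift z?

β = 0.302
(1+β)/(1-β) = 1.302/0.698 = 1.8653
√(1.8653) = 1.3658
z = 1.3658 - 1 = 0.3658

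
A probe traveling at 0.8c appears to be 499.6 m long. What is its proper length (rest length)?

Contracted length L = 499.6 m
γ = 1/√(1 - 0.8²) = 1.6667
L₀ = γL = 1.6667 × 499.6 = 832.7 m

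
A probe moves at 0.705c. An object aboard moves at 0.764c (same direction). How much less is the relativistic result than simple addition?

Classical: u' + v = 0.764 + 0.705 = 1.469c
Relativistic: u = (0.764 + 0.705)/(1 + 0.53862) = 1.469/1.53862 = 0.9548c
Difference: 1.469 - 0.9548 = 0.5142c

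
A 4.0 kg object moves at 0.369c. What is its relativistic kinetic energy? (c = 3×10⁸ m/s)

γ = 1/√(1 - 0.369²) = 1.07593
γ - 1 = 0.07593
KE = (γ-1)mc² = 0.07593 × 4.0 × (3×10⁸)² = 2.733×10¹⁶ J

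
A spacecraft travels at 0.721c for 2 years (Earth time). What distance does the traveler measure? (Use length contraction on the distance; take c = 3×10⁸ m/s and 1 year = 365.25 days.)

Earth distance: d = v × t = 0.721c × 2 yr = 1.3652×10¹⁶ m
γ = 1.4431
d' = d/γ = 1.3652×10¹⁶/1.4431 = 9.460×10¹⁵ m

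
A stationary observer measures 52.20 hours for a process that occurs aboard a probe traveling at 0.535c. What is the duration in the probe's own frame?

Dilated time Δt = 52.20 hours
γ = 1/√(1 - 0.535²) = 1.1836
Δt₀ = Δt/γ = 52.20/1.1836 = 44.10 hours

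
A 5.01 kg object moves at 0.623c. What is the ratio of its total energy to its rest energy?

E = γmc², E₀ = mc²
E/E₀ = γ = 1/√(1 - 0.623²) = 1.278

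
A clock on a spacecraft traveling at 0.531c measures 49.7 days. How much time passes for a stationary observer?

Proper time Δt₀ = 49.7 days
γ = 1/√(1 - 0.531²) = 1.180
Δt = γΔt₀ = 1.180 × 49.7 = 58.65 days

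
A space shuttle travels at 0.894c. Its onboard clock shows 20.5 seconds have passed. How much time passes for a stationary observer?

Proper time Δt₀ = 20.5 seconds
γ = 1/√(1 - 0.894²) = 2.2318
Δt = γΔt₀ = 2.2318 × 20.5 = 45.75 seconds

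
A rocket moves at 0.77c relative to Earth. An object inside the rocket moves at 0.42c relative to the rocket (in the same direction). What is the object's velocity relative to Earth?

u = (u' + v)/(1 + u'v/c²)
Numerator: 0.42 + 0.77 = 1.19
Denominator: 1 + 0.3234 = 1.3234
u = 1.19/1.3234 = 0.8992c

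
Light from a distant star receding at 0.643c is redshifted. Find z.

β = 0.643
(1+β)/(1-β) = 1.643/0.357 = 4.602
√(4.602) = 2.145
z = 2.145 - 1 = 1.145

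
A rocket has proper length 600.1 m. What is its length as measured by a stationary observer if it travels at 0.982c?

Proper length L₀ = 600.1 m
γ = 1/√(1 - 0.982²) = 5.2943
L = L₀/γ = 600.1/5.2943 = 113.3 m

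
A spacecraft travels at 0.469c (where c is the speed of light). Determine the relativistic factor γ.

v/c = 0.469, so (v/c)² = 0.219961
1 - (v/c)² = 0.780039
γ = 1/√(0.780039) = 1.132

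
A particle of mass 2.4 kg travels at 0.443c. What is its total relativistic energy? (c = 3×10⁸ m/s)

γ = 1/√(1 - 0.443²) = 1.1154
mc² = 2.4 × (3×10⁸)² = 2.160×10¹⁷ J
E = γmc² = 1.1154 × 2.160×10¹⁷ = 2.409×10¹⁷ J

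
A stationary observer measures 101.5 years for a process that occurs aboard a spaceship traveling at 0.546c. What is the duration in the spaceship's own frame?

Dilated time Δt = 101.5 years
γ = 1/√(1 - 0.546²) = 1.1936
Δt₀ = Δt/γ = 101.5/1.1936 = 85.04 years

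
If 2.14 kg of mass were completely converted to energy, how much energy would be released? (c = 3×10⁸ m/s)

Using E = mc²:
c² = (3×10⁸)² = 9×10¹⁶ m²/s²
E = 2.14 × 9×10¹⁶ = 1.926×10¹⁷ J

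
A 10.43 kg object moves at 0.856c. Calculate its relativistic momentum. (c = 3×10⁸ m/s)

γ = 1/√(1 - 0.856²) = 1.9343
v = 0.856 × 3×10⁸ = 2.568×10⁸ m/s
p = γmv = 1.9343 × 10.43 × 2.568×10⁸ = 5.181×10⁹ kg·m/s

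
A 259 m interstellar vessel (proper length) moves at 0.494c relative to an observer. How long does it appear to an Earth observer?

Proper length L₀ = 259 m
γ = 1/√(1 - 0.494²) = 1.150
L = L₀/γ = 259/1.150 = 225.2 m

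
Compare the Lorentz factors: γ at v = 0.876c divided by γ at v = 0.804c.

γ₁ = 1/√(1 - 0.876²) = 2.0734
γ₂ = 1/√(1 - 0.804²) = 1.6817
γ₁/γ₂ = 2.0734/1.6817 = 1.233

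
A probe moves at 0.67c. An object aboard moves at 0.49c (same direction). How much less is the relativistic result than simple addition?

Classical: u' + v = 0.49 + 0.67 = 1.16c
Relativistic: u = (0.49 + 0.67)/(1 + 0.3283) = 1.16/1.3283 = 0.8733c
Difference: 1.16 - 0.8733 = 0.2867c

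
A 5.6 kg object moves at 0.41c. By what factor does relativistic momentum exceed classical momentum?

p_rel = γmv, p_class = mv
Ratio = γ = 1/√(1 - 0.41²) = 1.096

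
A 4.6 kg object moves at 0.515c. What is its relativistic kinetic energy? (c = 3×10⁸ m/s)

γ = 1/√(1 - 0.515²) = 1.1666
γ - 1 = 0.1666
KE = (γ-1)mc² = 0.1666 × 4.6 × (3×10⁸)² = 6.897×10¹⁶ J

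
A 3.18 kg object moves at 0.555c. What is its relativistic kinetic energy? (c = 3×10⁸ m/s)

γ = 1/√(1 - 0.555²) = 1.20214
γ - 1 = 0.20214
KE = (γ-1)mc² = 0.20214 × 3.18 × (3×10⁸)² = 5.785×10¹⁶ J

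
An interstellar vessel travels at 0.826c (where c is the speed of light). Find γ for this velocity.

v/c = 0.826, so (v/c)² = 0.682276
1 - (v/c)² = 0.317724
γ = 1/√(0.317724) = 1.774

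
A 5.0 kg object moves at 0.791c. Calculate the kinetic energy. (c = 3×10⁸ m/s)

γ = 1/√(1 - 0.791²) = 1.6345
γ - 1 = 0.6345
KE = (γ-1)mc² = 0.6345 × 5.0 × (3×10⁸)² = 2.855×10¹⁷ J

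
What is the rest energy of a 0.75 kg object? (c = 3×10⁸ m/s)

c² = (3×10⁸)² = 9.000×10¹⁶ m²/s²
E₀ = mc² = 0.75 × 9.000×10¹⁶ = 6.750×10¹⁶ J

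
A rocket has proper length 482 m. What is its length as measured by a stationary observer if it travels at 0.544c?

Proper length L₀ = 482 m
γ = 1/√(1 - 0.544²) = 1.192
L = L₀/γ = 482/1.192 = 404.4 m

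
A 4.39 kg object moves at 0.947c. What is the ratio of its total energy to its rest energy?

E = γmc², E₀ = mc²
E/E₀ = γ = 1/√(1 - 0.947²) = 3.113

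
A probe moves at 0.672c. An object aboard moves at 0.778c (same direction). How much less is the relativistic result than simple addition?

Classical: u' + v = 0.778 + 0.672 = 1.45c
Relativistic: u = (0.778 + 0.672)/(1 + 0.522816) = 1.45/1.522816 = 0.9522c
Difference: 1.45 - 0.9522 = 0.4978c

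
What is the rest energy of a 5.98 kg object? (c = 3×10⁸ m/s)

c² = (3×10⁸)² = 9.000×10¹⁶ m²/s²
E₀ = mc² = 5.98 × 9.000×10¹⁶ = 5.382×10¹⁷ J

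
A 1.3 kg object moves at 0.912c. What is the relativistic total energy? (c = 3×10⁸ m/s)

γ = 1/√(1 - 0.912²) = 2.438
mc² = 1.3 × (3×10⁸)² = 1.170×10¹⁷ J
E = γmc² = 2.438 × 1.170×10¹⁷ = 2.852×10¹⁷ J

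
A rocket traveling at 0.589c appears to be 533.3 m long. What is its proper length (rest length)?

Contracted length L = 533.3 m
γ = 1/√(1 - 0.589²) = 1.2374
L₀ = γL = 1.2374 × 533.3 = 659.9 m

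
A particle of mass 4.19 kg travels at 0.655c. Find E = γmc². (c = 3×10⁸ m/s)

γ = 1/√(1 - 0.655²) = 1.3234
mc² = 4.19 × (3×10⁸)² = 3.771×10¹⁷ J
E = γmc² = 1.3234 × 3.771×10¹⁷ = 4.991×10¹⁷ J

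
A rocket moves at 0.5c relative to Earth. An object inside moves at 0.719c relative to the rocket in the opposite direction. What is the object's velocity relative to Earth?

Object's velocity in rocket frame is u' = -0.719c
u = (u' + v)/(1 + u'v/c²) = (v - 0.719)/(1 - 0.719·v/c²)
Numerator: 0.5 - 0.719 = -0.219
Denominator: 1 - 0.3595 = 0.6405
u = -0.219/0.6405 = -0.3419c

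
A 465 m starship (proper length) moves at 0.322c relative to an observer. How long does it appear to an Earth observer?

Proper length L₀ = 465 m
γ = 1/√(1 - 0.322²) = 1.0563
L = L₀/γ = 465/1.0563 = 440.2 m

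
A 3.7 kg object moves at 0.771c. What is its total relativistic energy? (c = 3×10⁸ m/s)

γ = 1/√(1 - 0.771²) = 1.5703
mc² = 3.7 × (3×10⁸)² = 3.330×10¹⁷ J
E = γmc² = 1.5703 × 3.330×10¹⁷ = 5.229×10¹⁷ J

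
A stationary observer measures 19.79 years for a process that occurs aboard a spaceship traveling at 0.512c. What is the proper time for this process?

Dilated time Δt = 19.79 years
γ = 1/√(1 - 0.512²) = 1.164
Δt₀ = Δt/γ = 19.79/1.164 = 17.00 years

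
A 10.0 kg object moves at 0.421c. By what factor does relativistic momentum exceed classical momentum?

p_rel = γmv, p_class = mv
Ratio = γ = 1/√(1 - 0.421²) = 1.102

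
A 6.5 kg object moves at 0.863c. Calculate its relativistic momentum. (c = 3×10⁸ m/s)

γ = 1/√(1 - 0.863²) = 1.9794
v = 0.863 × 3×10⁸ = 2.589×10⁸ m/s
p = γmv = 1.9794 × 6.5 × 2.589×10⁸ = 3.331×10⁹ kg·m/s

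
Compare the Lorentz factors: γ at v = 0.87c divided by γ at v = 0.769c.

γ₁ = 1/√(1 - 0.87²) = 2.028
γ₂ = 1/√(1 - 0.769²) = 1.564
γ₁/γ₂ = 2.028/1.564 = 1.297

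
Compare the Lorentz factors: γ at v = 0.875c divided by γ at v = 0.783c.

γ₁ = 1/√(1 - 0.875²) = 2.066
γ₂ = 1/√(1 - 0.783²) = 1.608
γ₁/γ₂ = 2.066/1.608 = 1.285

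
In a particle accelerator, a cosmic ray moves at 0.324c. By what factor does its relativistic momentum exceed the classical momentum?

p_rel = γmv, p_class = mv
Ratio = γ = 1/√(1 - 0.324²)
= 1/√(0.895024) = 1.057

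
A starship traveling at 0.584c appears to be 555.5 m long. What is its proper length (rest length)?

Contracted length L = 555.5 m
γ = 1/√(1 - 0.584²) = 1.2319
L₀ = γL = 1.2319 × 555.5 = 684.3 m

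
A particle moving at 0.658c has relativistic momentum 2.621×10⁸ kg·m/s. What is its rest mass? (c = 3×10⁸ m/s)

γ = 1/√(1 - 0.658²) = 1.328
v = 0.658 × 3×10⁸ = 1.974×10⁸ m/s
m = p/(γv) = 2.621×10⁸/(1.328 × 1.974×10⁸) = 0.9998 kg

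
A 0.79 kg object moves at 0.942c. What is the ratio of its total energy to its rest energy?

E = γmc², E₀ = mc²
E/E₀ = γ = 1/√(1 - 0.942²) = 2.980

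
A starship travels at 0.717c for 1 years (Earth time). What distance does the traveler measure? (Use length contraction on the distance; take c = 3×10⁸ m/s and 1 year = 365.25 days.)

Earth distance: d = v × t = 0.717c × 1 yr = 6.7880×10¹⁵ m
γ = 1.4346
d' = d/γ = 6.7880×10¹⁵/1.4346 = 4.732×10¹⁵ m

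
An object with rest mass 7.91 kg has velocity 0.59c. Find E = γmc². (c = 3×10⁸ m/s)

γ = 1/√(1 - 0.59²) = 1.2385
mc² = 7.91 × (3×10⁸)² = 7.119×10¹⁷ J
E = γmc² = 1.2385 × 7.119×10¹⁷ = 8.817×10¹⁷ J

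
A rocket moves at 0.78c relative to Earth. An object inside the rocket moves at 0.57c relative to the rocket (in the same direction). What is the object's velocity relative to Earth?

u = (u' + v)/(1 + u'v/c²)
Numerator: 0.57 + 0.78 = 1.35
Denominator: 1 + 0.4446 = 1.4446
u = 1.35/1.4446 = 0.9345c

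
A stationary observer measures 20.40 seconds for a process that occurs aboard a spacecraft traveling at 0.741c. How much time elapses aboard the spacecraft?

Dilated time Δt = 20.40 seconds
γ = 1/√(1 - 0.741²) = 1.489
Δt₀ = Δt/γ = 20.40/1.489 = 13.70 seconds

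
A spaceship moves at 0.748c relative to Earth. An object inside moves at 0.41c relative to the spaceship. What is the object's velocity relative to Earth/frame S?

u = (u' + v)/(1 + u'v/c²)
Numerator: 0.41 + 0.748 = 1.158
Denominator: 1 + 0.30668 = 1.30668
u = 1.158/1.30668 = 0.8862c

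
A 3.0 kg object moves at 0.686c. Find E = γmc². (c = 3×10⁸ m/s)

γ = 1/√(1 - 0.686²) = 1.3744
mc² = 3.0 × (3×10⁸)² = 2.700×10¹⁷ J
E = γmc² = 1.3744 × 2.700×10¹⁷ = 3.711×10¹⁷ J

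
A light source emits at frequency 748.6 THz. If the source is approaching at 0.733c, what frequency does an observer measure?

β = v/c = 0.733
(1+β)/(1-β) = 1.733/0.267 = 6.491
Doppler factor = √(6.491) = 2.548
f_obs = 748.6 × 2.548 = 1907 THz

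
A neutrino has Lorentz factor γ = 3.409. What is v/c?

From γ = 1/√(1 - v²/c²):
1/γ² = 1/3.409² = 0.08605
v²/c² = 1 - 0.08605 = 0.9140
v/c = √(0.9140) = 0.9560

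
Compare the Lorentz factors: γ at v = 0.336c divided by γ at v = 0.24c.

γ₁ = 1/√(1 - 0.336²) = 1.062
γ₂ = 1/√(1 - 0.24²) = 1.030
γ₁/γ₂ = 1.062/1.030 = 1.031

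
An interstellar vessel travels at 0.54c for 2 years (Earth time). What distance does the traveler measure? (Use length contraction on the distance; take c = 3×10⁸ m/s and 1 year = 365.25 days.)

Earth distance: d = v × t = 0.54c × 2 yr = 1.0225×10¹⁶ m
γ = 1.1881
d' = d/γ = 1.0225×10¹⁶/1.1881 = 8.606×10¹⁵ m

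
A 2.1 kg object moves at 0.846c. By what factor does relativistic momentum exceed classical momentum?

p_rel = γmv, p_class = mv
Ratio = γ = 1/√(1 - 0.846²) = 1.876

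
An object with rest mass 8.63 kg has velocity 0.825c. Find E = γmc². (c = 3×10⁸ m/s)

γ = 1/√(1 - 0.825²) = 1.769
mc² = 8.63 × (3×10⁸)² = 7.767×10¹⁷ J
E = γmc² = 1.769 × 7.767×10¹⁷ = 1.374×10¹⁸ J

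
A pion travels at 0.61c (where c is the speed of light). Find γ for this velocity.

v/c = 0.61, so (v/c)² = 0.3721
1 - (v/c)² = 0.6279
γ = 1/√(0.6279) = 1.262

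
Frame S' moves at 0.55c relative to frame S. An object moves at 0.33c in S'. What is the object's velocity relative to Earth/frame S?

u = (u' + v)/(1 + u'v/c²)
Numerator: 0.33 + 0.55 = 0.88
Denominator: 1 + 0.1815 = 1.1815
u = 0.88/1.1815 = 0.7448c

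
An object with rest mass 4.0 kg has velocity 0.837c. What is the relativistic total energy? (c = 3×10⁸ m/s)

γ = 1/√(1 - 0.837²) = 1.8275
mc² = 4.0 × (3×10⁸)² = 3.600×10¹⁷ J
E = γmc² = 1.8275 × 3.600×10¹⁷ = 6.579×10¹⁷ J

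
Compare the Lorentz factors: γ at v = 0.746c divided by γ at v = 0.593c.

γ₁ = 1/√(1 - 0.746²) = 1.502
γ₂ = 1/√(1 - 0.593²) = 1.242
γ₁/γ₂ = 1.502/1.242 = 1.209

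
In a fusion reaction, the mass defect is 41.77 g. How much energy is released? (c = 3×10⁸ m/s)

Convert mass defect: Δm = 41.77 g = 0.04177 kg
E = Δm·c² = 0.04177 × (3×10⁸)²
= 0.04177 × 9×10¹⁶ = 3.759×10¹⁵ J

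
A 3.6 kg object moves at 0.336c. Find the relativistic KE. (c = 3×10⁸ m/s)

γ = 1/√(1 - 0.336²) = 1.06173
γ - 1 = 0.06173
KE = (γ-1)mc² = 0.06173 × 3.6 × (3×10⁸)² = 2.000×10¹⁶ J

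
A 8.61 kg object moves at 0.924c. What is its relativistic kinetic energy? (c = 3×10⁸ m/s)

γ = 1/√(1 - 0.924²) = 2.6151
γ - 1 = 1.6151
KE = (γ-1)mc² = 1.6151 × 8.61 × (3×10⁸)² = 1.252×10¹⁸ J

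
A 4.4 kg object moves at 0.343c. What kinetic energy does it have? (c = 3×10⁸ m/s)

γ = 1/√(1 - 0.343²) = 1.06458
γ - 1 = 0.06458
KE = (γ-1)mc² = 0.06458 × 4.4 × (3×10⁸)² = 2.557×10¹⁶ J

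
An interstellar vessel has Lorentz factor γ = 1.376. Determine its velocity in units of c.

From γ = 1/√(1 - v²/c²):
1/γ² = 1/1.376² = 0.5282
v²/c² = 1 - 0.5282 = 0.4718
v/c = √(0.4718) = 0.6869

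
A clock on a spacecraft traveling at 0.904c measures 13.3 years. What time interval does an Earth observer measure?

Proper time Δt₀ = 13.3 years
γ = 1/√(1 - 0.904²) = 2.339
Δt = γΔt₀ = 2.339 × 13.3 = 31.11 years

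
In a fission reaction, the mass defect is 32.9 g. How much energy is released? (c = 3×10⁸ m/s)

Convert mass defect: Δm = 32.9 g = 0.0329 kg
E = Δm·c² = 0.0329 × (3×10⁸)²
= 0.0329 × 9×10¹⁶ = 2.961×10¹⁵ J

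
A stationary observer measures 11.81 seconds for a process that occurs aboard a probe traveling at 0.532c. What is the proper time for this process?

Dilated time Δt = 11.81 seconds
γ = 1/√(1 - 0.532²) = 1.181
Δt₀ = Δt/γ = 11.81/1.181 = 10.00 seconds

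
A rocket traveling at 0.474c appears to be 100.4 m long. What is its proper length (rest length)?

Contracted length L = 100.4 m
γ = 1/√(1 - 0.474²) = 1.1357
L₀ = γL = 1.1357 × 100.4 = 114.0 m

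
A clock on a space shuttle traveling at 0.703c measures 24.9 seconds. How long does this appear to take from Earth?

Proper time Δt₀ = 24.9 seconds
γ = 1/√(1 - 0.703²) = 1.406
Δt = γΔt₀ = 1.406 × 24.9 = 35.01 seconds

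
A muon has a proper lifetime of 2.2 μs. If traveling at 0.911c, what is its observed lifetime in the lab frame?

Proper lifetime τ₀ = 2.2 μs
γ = 1/√(1 - 0.911²) = 2.425
τ = γτ₀ = 2.425 × 2.2 μs = 5.335 μs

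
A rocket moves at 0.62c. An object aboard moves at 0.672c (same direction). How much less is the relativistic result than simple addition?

Classical: u' + v = 0.672 + 0.62 = 1.292c
Relativistic: u = (0.672 + 0.62)/(1 + 0.41664) = 1.292/1.41664 = 0.9120c
Difference: 1.292 - 0.9120 = 0.3800c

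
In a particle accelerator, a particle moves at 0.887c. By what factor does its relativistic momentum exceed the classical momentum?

p_rel = γmv, p_class = mv
Ratio = γ = 1/√(1 - 0.887²)
= 1/√(0.213231) = 2.166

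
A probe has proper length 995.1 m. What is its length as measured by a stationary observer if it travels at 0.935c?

Proper length L₀ = 995.1 m
γ = 1/√(1 - 0.935²) = 2.820
L = L₀/γ = 995.1/2.820 = 352.9 m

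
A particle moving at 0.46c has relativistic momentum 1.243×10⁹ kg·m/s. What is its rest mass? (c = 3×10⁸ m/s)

γ = 1/√(1 - 0.46²) = 1.1262
v = 0.46 × 3×10⁸ = 1.380×10⁸ m/s
m = p/(γv) = 1.243×10⁹/(1.1262 × 1.380×10⁸) = 7.998 kg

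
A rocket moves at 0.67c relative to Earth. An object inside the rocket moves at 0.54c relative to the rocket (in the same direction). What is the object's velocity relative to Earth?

u = (u' + v)/(1 + u'v/c²)
Numerator: 0.54 + 0.67 = 1.21
Denominator: 1 + 0.3618 = 1.3618
u = 1.21/1.3618 = 0.8885c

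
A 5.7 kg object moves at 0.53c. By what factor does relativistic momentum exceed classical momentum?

p_rel = γmv, p_class = mv
Ratio = γ = 1/√(1 - 0.53²) = 1.179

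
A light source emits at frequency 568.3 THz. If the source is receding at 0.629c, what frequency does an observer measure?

β = v/c = 0.629
(1-β)/(1+β) = 0.371/1.629 = 0.2277
Doppler factor = √(0.2277) = 0.4772
f_obs = 568.3 × 0.4772 = 271.2 THz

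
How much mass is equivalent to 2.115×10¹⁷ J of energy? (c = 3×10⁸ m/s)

From E = mc², we get m = E/c²
c² = (3×10⁸)² = 9×10¹⁶ m²/s²
m = 2.115×10¹⁷ / 9×10¹⁶ = 2.350 kg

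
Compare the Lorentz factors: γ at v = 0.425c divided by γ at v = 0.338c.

γ₁ = 1/√(1 - 0.425²) = 1.105
γ₂ = 1/√(1 - 0.338²) = 1.063
γ₁/γ₂ = 1.105/1.063 = 1.040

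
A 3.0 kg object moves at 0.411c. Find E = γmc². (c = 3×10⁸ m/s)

γ = 1/√(1 - 0.411²) = 1.097
mc² = 3.0 × (3×10⁸)² = 2.700×10¹⁷ J
E = γmc² = 1.097 × 2.700×10¹⁷ = 2.962×10¹⁷ J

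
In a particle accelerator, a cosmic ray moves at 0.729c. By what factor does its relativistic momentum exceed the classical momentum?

p_rel = γmv, p_class = mv
Ratio = γ = 1/√(1 - 0.729²)
= 1/√(0.468559) = 1.461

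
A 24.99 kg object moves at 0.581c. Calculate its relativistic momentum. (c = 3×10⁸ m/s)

γ = 1/√(1 - 0.581²) = 1.22865
v = 0.581 × 3×10⁸ = 1.743×10⁸ m/s
p = γmv = 1.22865 × 24.99 × 1.743×10⁸ = 5.352×10⁹ kg·m/s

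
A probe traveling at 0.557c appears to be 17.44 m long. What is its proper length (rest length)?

Contracted length L = 17.44 m
γ = 1/√(1 - 0.557²) = 1.204
L₀ = γL = 1.204 × 17.44 = 21.00 m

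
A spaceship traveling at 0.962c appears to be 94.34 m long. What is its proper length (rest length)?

Contracted length L = 94.34 m
γ = 1/√(1 - 0.962²) = 3.662
L₀ = γL = 3.662 × 94.34 = 345.5 m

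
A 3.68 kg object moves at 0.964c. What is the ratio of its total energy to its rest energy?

E = γmc², E₀ = mc²
E/E₀ = γ = 1/√(1 - 0.964²) = 3.761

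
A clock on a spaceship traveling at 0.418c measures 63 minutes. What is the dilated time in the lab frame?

Proper time Δt₀ = 63 minutes
γ = 1/√(1 - 0.418²) = 1.1008
Δt = γΔt₀ = 1.1008 × 63 = 69.35 minutes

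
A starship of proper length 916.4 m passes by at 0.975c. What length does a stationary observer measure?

Proper length L₀ = 916.4 m
γ = 1/√(1 - 0.975²) = 4.500
L = L₀/γ = 916.4/4.500 = 203.6 m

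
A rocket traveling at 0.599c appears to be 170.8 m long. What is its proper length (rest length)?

Contracted length L = 170.8 m
γ = 1/√(1 - 0.599²) = 1.249
L₀ = γL = 1.249 × 170.8 = 213.3 m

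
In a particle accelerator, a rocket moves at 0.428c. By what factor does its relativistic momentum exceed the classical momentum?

p_rel = γmv, p_class = mv
Ratio = γ = 1/√(1 - 0.428²)
= 1/√(0.816816) = 1.106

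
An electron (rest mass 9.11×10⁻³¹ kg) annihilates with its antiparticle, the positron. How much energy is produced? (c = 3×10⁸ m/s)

Both particles have the same rest mass, so total mass = 2m
E = 2m·c² = 2 × 9.11×10⁻³¹ × (3×10⁸)²
= 2 × 9.11×10⁻³¹ × 9×10¹⁶
= 1.640×10⁻¹³ J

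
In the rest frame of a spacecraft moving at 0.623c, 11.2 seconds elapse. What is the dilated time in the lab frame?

Proper time Δt₀ = 11.2 seconds
γ = 1/√(1 - 0.623²) = 1.2784
Δt = γΔt₀ = 1.2784 × 11.2 = 14.32 seconds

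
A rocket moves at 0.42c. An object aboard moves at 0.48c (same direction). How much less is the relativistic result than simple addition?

Classical: u' + v = 0.48 + 0.42 = 0.9c
Relativistic: u = (0.48 + 0.42)/(1 + 0.2016) = 0.9/1.2016 = 0.7490c
Difference: 0.9 - 0.7490 = 0.1510c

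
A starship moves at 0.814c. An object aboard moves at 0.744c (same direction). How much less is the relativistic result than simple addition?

Classical: u' + v = 0.744 + 0.814 = 1.558c
Relativistic: u = (0.744 + 0.814)/(1 + 0.605616) = 1.558/1.605616 = 0.9703c
Difference: 1.558 - 0.9703 = 0.5877c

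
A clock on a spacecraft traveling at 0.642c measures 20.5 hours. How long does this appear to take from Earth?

Proper time Δt₀ = 20.5 hours
γ = 1/√(1 - 0.642²) = 1.3043
Δt = γΔt₀ = 1.3043 × 20.5 = 26.74 hours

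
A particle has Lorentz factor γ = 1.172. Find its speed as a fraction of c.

From γ = 1/√(1 - v²/c²):
1/γ² = 1/1.172² = 0.7280
v²/c² = 1 - 0.7280 = 0.2720
v/c = √(0.2720) = 0.5215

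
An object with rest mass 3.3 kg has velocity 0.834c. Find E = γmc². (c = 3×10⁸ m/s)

γ = 1/√(1 - 0.834²) = 1.8124
mc² = 3.3 × (3×10⁸)² = 2.970×10¹⁷ J
E = γmc² = 1.8124 × 2.970×10¹⁷ = 5.383×10¹⁷ J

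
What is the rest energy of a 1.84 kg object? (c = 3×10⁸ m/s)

c² = (3×10⁸)² = 9.000×10¹⁶ m²/s²
E₀ = mc² = 1.84 × 9.000×10¹⁶ = 1.656×10¹⁷ J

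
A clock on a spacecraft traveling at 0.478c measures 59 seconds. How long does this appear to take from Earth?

Proper time Δt₀ = 59 seconds
γ = 1/√(1 - 0.478²) = 1.1385
Δt = γΔt₀ = 1.1385 × 59 = 67.17 seconds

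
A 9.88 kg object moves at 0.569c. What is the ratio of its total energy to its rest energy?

E = γmc², E₀ = mc²
E/E₀ = γ = 1/√(1 - 0.569²) = 1.216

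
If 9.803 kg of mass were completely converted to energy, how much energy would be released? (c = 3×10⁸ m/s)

Using E = mc²:
c² = (3×10⁸)² = 9×10¹⁶ m²/s²
E = 9.803 × 9×10¹⁶ = 8.823×10¹⁷ J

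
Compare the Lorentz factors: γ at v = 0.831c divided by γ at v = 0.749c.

γ₁ = 1/√(1 - 0.831²) = 1.7977
γ₂ = 1/√(1 - 0.749²) = 1.5093
γ₁/γ₂ = 1.7977/1.5093 = 1.191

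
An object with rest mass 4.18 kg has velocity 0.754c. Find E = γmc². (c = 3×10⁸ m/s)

γ = 1/√(1 - 0.754²) = 1.5224
mc² = 4.18 × (3×10⁸)² = 3.762×10¹⁷ J
E = γmc² = 1.5224 × 3.762×10¹⁷ = 5.727×10¹⁷ J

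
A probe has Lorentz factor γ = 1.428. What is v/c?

From γ = 1/√(1 - v²/c²):
1/γ² = 1/1.428² = 0.4904
v²/c² = 1 - 0.4904 = 0.5096
v/c = √(0.5096) = 0.7139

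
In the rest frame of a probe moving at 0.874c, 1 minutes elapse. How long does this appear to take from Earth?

Proper time Δt₀ = 1 minutes
γ = 1/√(1 - 0.874²) = 2.058
Δt = γΔt₀ = 2.058 × 1 = 2.058 minutes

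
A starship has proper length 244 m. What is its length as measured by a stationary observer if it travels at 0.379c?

Proper length L₀ = 244 m
γ = 1/√(1 - 0.379²) = 1.0806
L = L₀/γ = 244/1.0806 = 225.8 m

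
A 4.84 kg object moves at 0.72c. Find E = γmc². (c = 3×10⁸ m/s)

γ = 1/√(1 - 0.72²) = 1.441
mc² = 4.84 × (3×10⁸)² = 4.356×10¹⁷ J
E = γmc² = 1.441 × 4.356×10¹⁷ = 6.277×10¹⁷ J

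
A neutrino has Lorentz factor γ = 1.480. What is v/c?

From γ = 1/√(1 - v²/c²):
1/γ² = 1/1.480² = 0.4565
v²/c² = 1 - 0.4565 = 0.5435
v/c = √(0.5435) = 0.7372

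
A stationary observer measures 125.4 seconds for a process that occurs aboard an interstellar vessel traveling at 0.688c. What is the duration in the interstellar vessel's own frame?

Dilated time Δt = 125.4 seconds
γ = 1/√(1 - 0.688²) = 1.378
Δt₀ = Δt/γ = 125.4/1.378 = 91.00 seconds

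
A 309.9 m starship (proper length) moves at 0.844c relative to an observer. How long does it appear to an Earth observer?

Proper length L₀ = 309.9 m
γ = 1/√(1 - 0.844²) = 1.8645
L = L₀/γ = 309.9/1.8645 = 166.2 m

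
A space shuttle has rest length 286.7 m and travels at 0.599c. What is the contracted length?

Proper length L₀ = 286.7 m
γ = 1/√(1 - 0.599²) = 1.2488
L = L₀/γ = 286.7/1.2488 = 229.6 m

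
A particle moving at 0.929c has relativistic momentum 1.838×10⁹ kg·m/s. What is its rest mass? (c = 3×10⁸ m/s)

γ = 1/√(1 - 0.929²) = 2.702
v = 0.929 × 3×10⁸ = 2.787×10⁸ m/s
m = p/(γv) = 1.838×10⁹/(2.702 × 2.787×10⁸) = 2.441 kg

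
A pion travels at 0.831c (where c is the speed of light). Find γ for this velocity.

v/c = 0.831, so (v/c)² = 0.690561
1 - (v/c)² = 0.309439
γ = 1/√(0.309439) = 1.798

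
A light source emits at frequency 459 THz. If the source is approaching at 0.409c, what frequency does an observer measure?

β = v/c = 0.409
(1+β)/(1-β) = 1.409/0.591 = 2.384
Doppler factor = √(2.384) = 1.544
f_obs = 459 × 1.544 = 708.7 THz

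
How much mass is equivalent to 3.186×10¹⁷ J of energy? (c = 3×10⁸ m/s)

From E = mc², we get m = E/c²
c² = (3×10⁸)² = 9×10¹⁶ m²/s²
m = 3.186×10¹⁷ / 9×10¹⁶ = 3.540 kg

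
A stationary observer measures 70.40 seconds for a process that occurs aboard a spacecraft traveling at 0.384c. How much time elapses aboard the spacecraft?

Dilated time Δt = 70.40 seconds
γ = 1/√(1 - 0.384²) = 1.083
Δt₀ = Δt/γ = 70.40/1.083 = 65.00 seconds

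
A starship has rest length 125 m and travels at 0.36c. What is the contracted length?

Proper length L₀ = 125 m
γ = 1/√(1 - 0.36²) = 1.072
L = L₀/γ = 125/1.072 = 116.6 m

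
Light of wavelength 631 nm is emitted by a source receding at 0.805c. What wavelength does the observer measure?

β = 0.805
Wavelength Doppler factor = √(1.805/0.195) = √(9.256) = 3.042
λ_obs = 631 × 3.042 = 1920 nm (redshift)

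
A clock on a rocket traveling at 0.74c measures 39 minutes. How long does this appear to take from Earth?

Proper time Δt₀ = 39 minutes
γ = 1/√(1 - 0.74²) = 1.48675
Δt = γΔt₀ = 1.48675 × 39 = 57.98 minutes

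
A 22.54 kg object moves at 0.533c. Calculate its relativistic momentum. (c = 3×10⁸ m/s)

γ = 1/√(1 - 0.533²) = 1.182
v = 0.533 × 3×10⁸ = 1.599×10⁸ m/s
p = γmv = 1.182 × 22.54 × 1.599×10⁸ = 4.260×10⁹ kg·m/s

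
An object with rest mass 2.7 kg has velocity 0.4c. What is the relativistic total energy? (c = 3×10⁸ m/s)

γ = 1/√(1 - 0.4²) = 1.091
mc² = 2.7 × (3×10⁸)² = 2.430×10¹⁷ J
E = γmc² = 1.091 × 2.430×10¹⁷ = 2.651×10¹⁷ J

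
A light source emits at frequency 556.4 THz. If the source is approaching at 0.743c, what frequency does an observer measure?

β = v/c = 0.743
(1+β)/(1-β) = 1.743/0.257 = 6.782
Doppler factor = √(6.782) = 2.604
f_obs = 556.4 × 2.604 = 1449 THz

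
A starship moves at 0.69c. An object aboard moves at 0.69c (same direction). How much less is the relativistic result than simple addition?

Classical: u' + v = 0.69 + 0.69 = 1.38c
Relativistic: u = (0.69 + 0.69)/(1 + 0.4761) = 1.38/1.4761 = 0.9349c
Difference: 1.38 - 0.9349 = 0.4451c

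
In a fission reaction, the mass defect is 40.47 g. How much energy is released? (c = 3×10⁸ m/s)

Convert mass defect: Δm = 40.47 g = 0.04047 kg
E = Δm·c² = 0.04047 × (3×10⁸)²
= 0.04047 × 9×10¹⁶ = 3.642×10¹⁵ J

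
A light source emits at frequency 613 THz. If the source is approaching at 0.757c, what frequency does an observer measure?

β = v/c = 0.757
(1+β)/(1-β) = 1.757/0.243 = 7.230
Doppler factor = √(7.230) = 2.689
f_obs = 613 × 2.689 = 1648 THz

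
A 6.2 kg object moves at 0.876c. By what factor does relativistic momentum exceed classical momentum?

p_rel = γmv, p_class = mv
Ratio = γ = 1/√(1 - 0.876²) = 2.073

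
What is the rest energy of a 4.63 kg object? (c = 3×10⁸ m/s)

c² = (3×10⁸)² = 9.000×10¹⁶ m²/s²
E₀ = mc² = 4.63 × 9.000×10¹⁶ = 4.167×10¹⁷ J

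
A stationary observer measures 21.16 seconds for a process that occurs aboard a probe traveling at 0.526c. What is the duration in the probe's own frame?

Dilated time Δt = 21.16 seconds
γ = 1/√(1 - 0.526²) = 1.1758
Δt₀ = Δt/γ = 21.16/1.1758 = 18.00 seconds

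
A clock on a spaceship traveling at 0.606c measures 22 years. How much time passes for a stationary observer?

Proper time Δt₀ = 22 years
γ = 1/√(1 - 0.606²) = 1.2571
Δt = γΔt₀ = 1.2571 × 22 = 27.66 years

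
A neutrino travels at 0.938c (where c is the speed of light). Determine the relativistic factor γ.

v/c = 0.938, so (v/c)² = 0.879844
1 - (v/c)² = 0.120156
γ = 1/√(0.120156) = 2.885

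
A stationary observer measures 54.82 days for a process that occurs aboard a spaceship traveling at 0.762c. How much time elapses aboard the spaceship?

Dilated time Δt = 54.82 days
γ = 1/√(1 - 0.762²) = 1.5442
Δt₀ = Δt/γ = 54.82/1.5442 = 35.50 days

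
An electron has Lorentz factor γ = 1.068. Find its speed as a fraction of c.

From γ = 1/√(1 - v²/c²):
1/γ² = 1/1.068² = 0.8767
v²/c² = 1 - 0.8767 = 0.1233
v/c = √(0.1233) = 0.3511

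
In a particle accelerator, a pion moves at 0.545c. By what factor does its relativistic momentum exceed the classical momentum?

p_rel = γmv, p_class = mv
Ratio = γ = 1/√(1 - 0.545²)
= 1/√(0.702975) = 1.193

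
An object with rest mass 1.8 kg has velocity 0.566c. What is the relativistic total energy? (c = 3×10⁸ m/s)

γ = 1/√(1 - 0.566²) = 1.213
mc² = 1.8 × (3×10⁸)² = 1.620×10¹⁷ J
E = γmc² = 1.213 × 1.620×10¹⁷ = 1.965×10¹⁷ J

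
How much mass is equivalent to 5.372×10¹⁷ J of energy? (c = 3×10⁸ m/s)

From E = mc², we get m = E/c²
c² = (3×10⁸)² = 9×10¹⁶ m²/s²
m = 5.372×10¹⁷ / 9×10¹⁶ = 5.969 kg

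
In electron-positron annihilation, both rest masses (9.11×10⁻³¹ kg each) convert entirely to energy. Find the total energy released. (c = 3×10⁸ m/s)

Both particles have the same rest mass, so total mass = 2m
E = 2m·c² = 2 × 9.11×10⁻³¹ × (3×10⁸)²
= 2 × 9.11×10⁻³¹ × 9×10¹⁶
= 1.640×10⁻¹³ J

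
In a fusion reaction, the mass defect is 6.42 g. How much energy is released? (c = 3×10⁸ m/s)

Convert mass defect: Δm = 6.42 g = 0.00642 kg
E = Δm·c² = 0.00642 × (3×10⁸)²
= 0.00642 × 9×10¹⁶ = 5.778×10¹⁴ J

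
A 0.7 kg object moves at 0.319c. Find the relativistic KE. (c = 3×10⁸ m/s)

γ = 1/√(1 - 0.319²) = 1.05513
γ - 1 = 0.05513
KE = (γ-1)mc² = 0.05513 × 0.7 × (3×10⁸)² = 3.473×10¹⁵ J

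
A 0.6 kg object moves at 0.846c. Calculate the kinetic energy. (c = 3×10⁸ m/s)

γ = 1/√(1 - 0.846²) = 1.8755
γ - 1 = 0.8755
KE = (γ-1)mc² = 0.8755 × 0.6 × (3×10⁸)² = 4.728×10¹⁶ J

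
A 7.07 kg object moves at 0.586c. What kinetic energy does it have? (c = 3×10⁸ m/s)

γ = 1/√(1 - 0.586²) = 1.2341
γ - 1 = 0.2341
KE = (γ-1)mc² = 0.2341 × 7.07 × (3×10⁸)² = 1.490×10¹⁷ J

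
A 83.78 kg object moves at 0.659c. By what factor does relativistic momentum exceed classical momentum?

p_rel = γmv, p_class = mv
Ratio = γ = 1/√(1 - 0.659²) = 1.330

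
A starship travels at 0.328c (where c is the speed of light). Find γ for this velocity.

v/c = 0.328, so (v/c)² = 0.107584
1 - (v/c)² = 0.892416
γ = 1/√(0.892416) = 1.059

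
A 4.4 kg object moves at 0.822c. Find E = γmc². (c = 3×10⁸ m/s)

γ = 1/√(1 - 0.822²) = 1.756
mc² = 4.4 × (3×10⁸)² = 3.960×10¹⁷ J
E = γmc² = 1.756 × 3.960×10¹⁷ = 6.954×10¹⁷ J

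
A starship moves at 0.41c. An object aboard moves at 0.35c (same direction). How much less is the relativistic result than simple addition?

Classical: u' + v = 0.35 + 0.41 = 0.76c
Relativistic: u = (0.35 + 0.41)/(1 + 0.1435) = 0.76/1.1435 = 0.66463c
Difference: 0.76 - 0.66463 = 0.09537c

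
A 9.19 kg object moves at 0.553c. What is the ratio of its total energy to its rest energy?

E = γmc², E₀ = mc²
E/E₀ = γ = 1/√(1 - 0.553²) = 1.200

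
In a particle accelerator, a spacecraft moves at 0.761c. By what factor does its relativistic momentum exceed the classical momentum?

p_rel = γmv, p_class = mv
Ratio = γ = 1/√(1 - 0.761²)
= 1/√(0.420879) = 1.541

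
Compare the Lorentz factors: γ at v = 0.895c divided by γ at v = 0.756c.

γ₁ = 1/√(1 - 0.895²) = 2.242
γ₂ = 1/√(1 - 0.756²) = 1.528
γ₁/γ₂ = 2.242/1.528 = 1.467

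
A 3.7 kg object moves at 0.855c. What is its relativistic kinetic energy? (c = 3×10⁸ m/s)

γ = 1/√(1 - 0.855²) = 1.9282
γ - 1 = 0.9282
KE = (γ-1)mc² = 0.9282 × 3.7 × (3×10⁸)² = 3.091×10¹⁷ J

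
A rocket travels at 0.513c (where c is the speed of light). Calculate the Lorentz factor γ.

v/c = 0.513, so (v/c)² = 0.263169
1 - (v/c)² = 0.736831
γ = 1/√(0.736831) = 1.165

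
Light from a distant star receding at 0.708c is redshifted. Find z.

β = 0.708
(1+β)/(1-β) = 1.708/0.292 = 5.8493
√(5.8493) = 2.419
z = 2.419 - 1 = 1.419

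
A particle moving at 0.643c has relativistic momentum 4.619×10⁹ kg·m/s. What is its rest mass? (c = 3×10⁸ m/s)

γ = 1/√(1 - 0.643²) = 1.3057
v = 0.643 × 3×10⁸ = 1.929×10⁸ m/s
m = p/(γv) = 4.619×10⁹/(1.3057 × 1.929×10⁸) = 18.34 kg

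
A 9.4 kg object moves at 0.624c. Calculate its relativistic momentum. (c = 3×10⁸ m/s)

γ = 1/√(1 - 0.624²) = 1.280
v = 0.624 × 3×10⁸ = 1.872×10⁸ m/s
p = γmv = 1.280 × 9.4 × 1.872×10⁸ = 2.252×10⁹ kg·m/s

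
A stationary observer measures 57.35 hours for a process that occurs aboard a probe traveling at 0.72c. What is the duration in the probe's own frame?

Dilated time Δt = 57.35 hours
γ = 1/√(1 - 0.72²) = 1.441
Δt₀ = Δt/γ = 57.35/1.441 = 39.80 hours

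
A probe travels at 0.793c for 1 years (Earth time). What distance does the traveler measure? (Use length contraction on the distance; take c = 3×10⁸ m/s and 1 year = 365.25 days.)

Earth distance: d = v × t = 0.793c × 1 yr = 7.5076×10¹⁵ m
γ = 1.6414
d' = d/γ = 7.5076×10¹⁵/1.6414 = 4.574×10¹⁵ m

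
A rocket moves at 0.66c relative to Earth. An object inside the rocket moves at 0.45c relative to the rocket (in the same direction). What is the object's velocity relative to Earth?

u = (u' + v)/(1 + u'v/c²)
Numerator: 0.45 + 0.66 = 1.11
Denominator: 1 + 0.297 = 1.297
u = 1.11/1.297 = 0.8558c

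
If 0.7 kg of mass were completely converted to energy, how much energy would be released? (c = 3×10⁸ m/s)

Using E = mc²:
c² = (3×10⁸)² = 9×10¹⁶ m²/s²
E = 0.7 × 9×10¹⁶ = 6.300×10¹⁶ J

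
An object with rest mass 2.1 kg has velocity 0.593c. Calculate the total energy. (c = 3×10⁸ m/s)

γ = 1/√(1 - 0.593²) = 1.242
mc² = 2.1 × (3×10⁸)² = 1.890×10¹⁷ J
E = γmc² = 1.242 × 1.890×10¹⁷ = 2.347×10¹⁷ J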